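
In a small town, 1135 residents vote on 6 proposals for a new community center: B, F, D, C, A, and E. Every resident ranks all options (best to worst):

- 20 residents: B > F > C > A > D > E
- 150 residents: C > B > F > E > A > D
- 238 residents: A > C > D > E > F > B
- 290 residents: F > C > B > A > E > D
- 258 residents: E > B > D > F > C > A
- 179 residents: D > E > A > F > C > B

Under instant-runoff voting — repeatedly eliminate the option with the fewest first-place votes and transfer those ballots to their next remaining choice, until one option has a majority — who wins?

Round 1: B 20, F 290, D 179, C 150, A 238, E 258. Eliminate B.
Round 2: F 310, D 179, C 150, A 238, E 258. Eliminate C.
Round 3: F 460, D 179, A 238, E 258. Eliminate D.
Round 4: F 460, A 238, E 437. Eliminate A.
Round 5: F 460, E 675. E has a majority.

E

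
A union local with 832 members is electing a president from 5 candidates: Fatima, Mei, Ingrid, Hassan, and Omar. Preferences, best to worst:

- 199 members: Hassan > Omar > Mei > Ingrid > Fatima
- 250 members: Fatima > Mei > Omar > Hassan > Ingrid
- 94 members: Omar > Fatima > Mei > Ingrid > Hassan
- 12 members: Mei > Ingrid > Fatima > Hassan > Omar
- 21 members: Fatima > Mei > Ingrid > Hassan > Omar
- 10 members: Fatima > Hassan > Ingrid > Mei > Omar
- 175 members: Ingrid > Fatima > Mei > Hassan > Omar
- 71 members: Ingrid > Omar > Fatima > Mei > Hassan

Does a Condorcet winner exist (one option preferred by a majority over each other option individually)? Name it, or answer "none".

Checking pairwise contests:
Ingrid beats Fatima 457–375.
Fatima beats Mei 621–211.
Mei beats Ingrid 576–256.
Fatima beats Hassan 633–199.
Fatima beats Omar 468–364.
Every option loses at least one head-to-head, so there is no Condorcet winner.

none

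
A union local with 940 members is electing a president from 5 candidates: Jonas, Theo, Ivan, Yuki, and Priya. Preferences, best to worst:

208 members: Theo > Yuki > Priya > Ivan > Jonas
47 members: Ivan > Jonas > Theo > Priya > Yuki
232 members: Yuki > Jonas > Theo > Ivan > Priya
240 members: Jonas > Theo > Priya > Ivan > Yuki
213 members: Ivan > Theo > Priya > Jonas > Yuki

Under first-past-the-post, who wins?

First-place votes: Jonas 240, Theo 208, Ivan 260, Yuki 232, Priya 0.
Ivan has the most first-place votes.

Ivan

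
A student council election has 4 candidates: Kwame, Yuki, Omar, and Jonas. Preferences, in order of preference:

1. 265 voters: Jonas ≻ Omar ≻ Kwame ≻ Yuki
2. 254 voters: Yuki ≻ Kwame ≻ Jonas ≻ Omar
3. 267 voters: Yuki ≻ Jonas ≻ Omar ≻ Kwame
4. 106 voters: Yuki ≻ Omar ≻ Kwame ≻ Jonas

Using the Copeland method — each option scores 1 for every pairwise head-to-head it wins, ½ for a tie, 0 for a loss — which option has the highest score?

Kwame: loses to Yuki, Omar, and Jonas → score 0.
Yuki: beats Kwame, Omar, and Jonas → score 3.
Omar: beats Kwame; loses to Yuki and Jonas → score 1.
Jonas: beats Kwame and Omar; loses to Yuki → score 2.
Yuki has the best pairwise record.

Yuki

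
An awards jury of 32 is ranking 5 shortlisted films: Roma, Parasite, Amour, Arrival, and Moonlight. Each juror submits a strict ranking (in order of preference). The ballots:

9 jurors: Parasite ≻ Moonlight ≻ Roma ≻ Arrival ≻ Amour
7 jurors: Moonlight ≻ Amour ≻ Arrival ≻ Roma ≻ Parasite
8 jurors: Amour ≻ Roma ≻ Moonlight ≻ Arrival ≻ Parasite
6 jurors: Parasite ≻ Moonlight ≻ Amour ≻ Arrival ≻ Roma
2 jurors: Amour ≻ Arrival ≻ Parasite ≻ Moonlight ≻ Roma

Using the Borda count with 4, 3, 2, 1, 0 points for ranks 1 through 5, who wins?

Moonlight

Roma: 9·2 + 7·1 + 8·3 + 6·0 + 2·0 = 49
Parasite: 9·4 + 7·0 + 8·0 + 6·4 + 2·2 = 64
Amour: 9·0 + 7·3 + 8·4 + 6·2 + 2·4 = 73
Arrival: 9·1 + 7·2 + 8·1 + 6·1 + 2·3 = 43
Moonlight: 9·3 + 7·4 + 8·2 + 6·3 + 2·1 = 91
Moonlight has the highest Borda score (91).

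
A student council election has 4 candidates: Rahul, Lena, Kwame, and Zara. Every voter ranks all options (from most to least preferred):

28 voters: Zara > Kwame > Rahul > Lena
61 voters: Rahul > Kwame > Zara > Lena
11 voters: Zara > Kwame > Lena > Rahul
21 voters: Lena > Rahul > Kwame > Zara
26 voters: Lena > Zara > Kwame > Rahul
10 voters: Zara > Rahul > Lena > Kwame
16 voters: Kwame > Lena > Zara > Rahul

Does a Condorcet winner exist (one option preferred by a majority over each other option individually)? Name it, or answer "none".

Checking pairwise contests:
Zara beats Rahul 91–82.
Rahul beats Lena 99–74.
Rahul beats Kwame 92–81.
Kwame beats Zara 98–75.
Every option loses at least one head-to-head, so there is no Condorcet winner.

none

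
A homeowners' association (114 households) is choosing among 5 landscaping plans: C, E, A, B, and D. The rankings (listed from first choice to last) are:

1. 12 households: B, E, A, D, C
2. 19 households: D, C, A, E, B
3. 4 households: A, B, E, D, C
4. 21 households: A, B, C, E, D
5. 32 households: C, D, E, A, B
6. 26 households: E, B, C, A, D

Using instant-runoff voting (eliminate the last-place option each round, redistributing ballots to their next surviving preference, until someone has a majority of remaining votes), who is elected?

Round 1: C 32, E 26, A 25, B 12, D 19. Eliminate B.
Round 2: C 32, E 38, A 25, D 19. Eliminate D.
Round 3: C 51, E 38, A 25. Eliminate A.
Round 4: C 72, E 42. C has a majority.

C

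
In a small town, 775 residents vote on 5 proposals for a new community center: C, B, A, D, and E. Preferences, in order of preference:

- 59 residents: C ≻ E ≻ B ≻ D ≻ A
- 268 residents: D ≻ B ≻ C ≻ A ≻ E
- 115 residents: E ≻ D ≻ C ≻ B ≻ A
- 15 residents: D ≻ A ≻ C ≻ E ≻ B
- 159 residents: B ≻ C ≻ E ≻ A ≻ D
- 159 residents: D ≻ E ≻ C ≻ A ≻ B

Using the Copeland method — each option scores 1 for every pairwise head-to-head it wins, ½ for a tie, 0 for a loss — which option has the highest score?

D

C: beats A and E; loses to B and D → score 2.
B: beats C, A, and E; loses to D → score 3.
A: loses to C, B, D, and E → score 0.
D: beats C, B, A, and E → score 4.
E: beats A; loses to C, B, and D → score 1.
D has the best pairwise record.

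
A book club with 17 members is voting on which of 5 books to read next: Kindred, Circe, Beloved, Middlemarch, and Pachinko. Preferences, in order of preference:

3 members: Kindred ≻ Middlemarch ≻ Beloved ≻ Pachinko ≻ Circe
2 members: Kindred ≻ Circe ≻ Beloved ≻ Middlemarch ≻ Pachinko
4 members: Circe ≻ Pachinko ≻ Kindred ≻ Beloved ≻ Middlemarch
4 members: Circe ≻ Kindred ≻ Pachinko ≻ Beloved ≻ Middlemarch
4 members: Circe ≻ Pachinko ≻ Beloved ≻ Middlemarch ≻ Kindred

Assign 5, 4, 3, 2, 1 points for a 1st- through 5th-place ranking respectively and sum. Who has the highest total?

Kindred: 3·5 + 2·5 + 4·3 + 4·4 + 4·1 = 57
Circe: 3·1 + 2·4 + 4·5 + 4·5 + 4·5 = 71
Beloved: 3·3 + 2·3 + 4·2 + 4·2 + 4·3 = 43
Middlemarch: 3·4 + 2·2 + 4·1 + 4·1 + 4·2 = 32
Pachinko: 3·2 + 2·1 + 4·4 + 4·3 + 4·4 = 52
Circe has the highest Borda score (71).

Circe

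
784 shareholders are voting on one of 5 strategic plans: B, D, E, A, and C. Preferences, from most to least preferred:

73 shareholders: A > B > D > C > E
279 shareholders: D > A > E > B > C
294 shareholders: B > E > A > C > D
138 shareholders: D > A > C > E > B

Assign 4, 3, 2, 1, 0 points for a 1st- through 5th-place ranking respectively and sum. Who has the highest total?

B: 73·3 + 279·1 + 294·4 + 138·0 = 1674
D: 73·2 + 279·4 + 294·0 + 138·4 = 1814
E: 73·0 + 279·2 + 294·3 + 138·1 = 1578
A: 73·4 + 279·3 + 294·2 + 138·3 = 2131
C: 73·1 + 279·0 + 294·1 + 138·2 = 643
A has the highest Borda score (2131).

A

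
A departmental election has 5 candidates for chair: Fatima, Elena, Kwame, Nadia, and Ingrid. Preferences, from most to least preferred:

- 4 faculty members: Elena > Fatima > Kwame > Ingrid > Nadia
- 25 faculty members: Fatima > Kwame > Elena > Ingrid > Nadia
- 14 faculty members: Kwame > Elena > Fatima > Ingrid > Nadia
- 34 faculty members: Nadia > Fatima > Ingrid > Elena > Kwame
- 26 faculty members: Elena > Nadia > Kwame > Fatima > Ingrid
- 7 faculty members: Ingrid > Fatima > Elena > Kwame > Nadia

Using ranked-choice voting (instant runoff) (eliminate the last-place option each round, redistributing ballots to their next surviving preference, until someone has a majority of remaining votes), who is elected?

Round 1: Fatima 25, Elena 30, Kwame 14, Nadia 34, Ingrid 7. Eliminate Ingrid.
Round 2: Fatima 32, Elena 30, Kwame 14, Nadia 34. Eliminate Kwame.
Round 3: Fatima 32, Elena 44, Nadia 34. Eliminate Fatima.
Round 4: Elena 76, Nadia 34. Elena has a majority.

Elena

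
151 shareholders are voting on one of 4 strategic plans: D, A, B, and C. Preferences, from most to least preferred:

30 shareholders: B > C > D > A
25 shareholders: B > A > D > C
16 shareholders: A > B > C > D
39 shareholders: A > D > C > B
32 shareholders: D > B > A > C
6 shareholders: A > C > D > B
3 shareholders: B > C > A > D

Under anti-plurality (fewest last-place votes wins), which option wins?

D

Last-place votes: D 19, A 30, B 45, C 57.
D is ranked last by the fewest voters, so D wins.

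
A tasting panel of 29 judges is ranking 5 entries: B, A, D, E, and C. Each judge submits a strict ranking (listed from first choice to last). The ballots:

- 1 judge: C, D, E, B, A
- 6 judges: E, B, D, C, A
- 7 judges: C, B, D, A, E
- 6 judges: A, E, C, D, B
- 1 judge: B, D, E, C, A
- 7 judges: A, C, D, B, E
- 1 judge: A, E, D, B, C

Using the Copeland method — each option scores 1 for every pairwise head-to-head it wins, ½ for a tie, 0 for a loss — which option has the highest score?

B: beats A and E; loses to D and C → score 2.
A: beats E; loses to B, D, and C → score 1.
D: beats B, A, and E; loses to C → score 3.
E: loses to B, A, D, and C → score 0.
C: beats B, A, D, and E → score 4.
C has the best pairwise record.

C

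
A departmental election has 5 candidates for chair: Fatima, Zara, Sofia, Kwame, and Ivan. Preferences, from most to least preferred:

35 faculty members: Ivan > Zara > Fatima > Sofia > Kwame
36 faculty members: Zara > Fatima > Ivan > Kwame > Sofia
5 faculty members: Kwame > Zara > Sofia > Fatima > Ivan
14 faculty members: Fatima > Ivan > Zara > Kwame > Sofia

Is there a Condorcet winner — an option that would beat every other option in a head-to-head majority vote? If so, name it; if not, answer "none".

none

Checking pairwise contests:
Zara beats Fatima 76–14.
Ivan beats Zara 49–41.
Fatima beats Sofia 85–5.
Fatima beats Kwame 85–5.
Fatima beats Ivan 55–35.
Every option loses at least one head-to-head, so there is no Condorcet winner.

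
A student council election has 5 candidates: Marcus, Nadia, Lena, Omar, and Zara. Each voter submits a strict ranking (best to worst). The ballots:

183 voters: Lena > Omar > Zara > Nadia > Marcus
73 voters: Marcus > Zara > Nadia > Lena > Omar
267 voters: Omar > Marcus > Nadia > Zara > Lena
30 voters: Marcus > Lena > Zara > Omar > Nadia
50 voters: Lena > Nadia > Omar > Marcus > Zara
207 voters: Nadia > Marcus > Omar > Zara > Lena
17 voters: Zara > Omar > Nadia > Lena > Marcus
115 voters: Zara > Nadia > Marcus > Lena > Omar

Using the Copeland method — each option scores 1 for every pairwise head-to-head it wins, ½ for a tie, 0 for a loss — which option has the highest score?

Marcus: beats Lena and Zara; loses to Nadia and Omar → score 2.
Nadia: beats Marcus, Lena, and Zara; loses to Omar → score 3.
Lena: loses to Marcus, Nadia, Omar, and Zara → score 0.
Omar: beats Marcus, Nadia, Lena, and Zara → score 4.
Zara: beats Lena; loses to Marcus, Nadia, and Omar → score 1.
Omar has the best pairwise record.

Omar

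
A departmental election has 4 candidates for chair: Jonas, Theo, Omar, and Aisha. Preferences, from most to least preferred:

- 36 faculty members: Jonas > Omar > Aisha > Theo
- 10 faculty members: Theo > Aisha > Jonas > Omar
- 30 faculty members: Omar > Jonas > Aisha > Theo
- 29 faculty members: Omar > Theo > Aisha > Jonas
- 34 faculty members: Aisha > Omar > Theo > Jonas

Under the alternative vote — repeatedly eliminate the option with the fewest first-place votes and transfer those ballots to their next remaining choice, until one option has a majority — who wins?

Omar

Round 1: Jonas 36, Theo 10, Omar 59, Aisha 34. Eliminate Theo.
Round 2: Jonas 36, Omar 59, Aisha 44. Eliminate Jonas.
Round 3: Omar 95, Aisha 44. Omar has a majority.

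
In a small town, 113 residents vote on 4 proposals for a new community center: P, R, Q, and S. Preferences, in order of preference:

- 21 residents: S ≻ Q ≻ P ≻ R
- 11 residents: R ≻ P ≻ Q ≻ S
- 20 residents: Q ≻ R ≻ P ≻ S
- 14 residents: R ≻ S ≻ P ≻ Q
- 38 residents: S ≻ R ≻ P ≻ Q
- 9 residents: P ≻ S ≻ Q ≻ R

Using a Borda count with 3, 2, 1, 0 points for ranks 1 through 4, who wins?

S

P: 21·1 + 11·2 + 20·1 + 14·1 + 38·1 + 9·3 = 142
R: 21·0 + 11·3 + 20·2 + 14·3 + 38·2 + 9·0 = 191
Q: 21·2 + 11·1 + 20·3 + 14·0 + 38·0 + 9·1 = 122
S: 21·3 + 11·0 + 20·0 + 14·2 + 38·3 + 9·2 = 223
S has the highest Borda score (223).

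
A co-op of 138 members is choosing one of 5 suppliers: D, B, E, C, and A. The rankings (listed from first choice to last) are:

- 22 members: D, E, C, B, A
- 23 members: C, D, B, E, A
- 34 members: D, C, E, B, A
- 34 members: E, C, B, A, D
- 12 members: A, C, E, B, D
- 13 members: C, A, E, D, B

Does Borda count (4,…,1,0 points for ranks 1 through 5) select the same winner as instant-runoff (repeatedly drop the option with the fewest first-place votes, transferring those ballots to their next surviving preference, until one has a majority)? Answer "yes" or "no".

yes

Borda — scores: D 306, B 182, E 343, C 428, A 121. Winner: C.
Instant-runoff — R1 D 56, B 0, E 34, C 36, A 12 (B out); R2 D 56, E 34, C 36, A 12 (A out); R3 D 56, E 34, C 48 (E out); R4 D 56, C 82 (C winner). Winner: C.
The two methods agree.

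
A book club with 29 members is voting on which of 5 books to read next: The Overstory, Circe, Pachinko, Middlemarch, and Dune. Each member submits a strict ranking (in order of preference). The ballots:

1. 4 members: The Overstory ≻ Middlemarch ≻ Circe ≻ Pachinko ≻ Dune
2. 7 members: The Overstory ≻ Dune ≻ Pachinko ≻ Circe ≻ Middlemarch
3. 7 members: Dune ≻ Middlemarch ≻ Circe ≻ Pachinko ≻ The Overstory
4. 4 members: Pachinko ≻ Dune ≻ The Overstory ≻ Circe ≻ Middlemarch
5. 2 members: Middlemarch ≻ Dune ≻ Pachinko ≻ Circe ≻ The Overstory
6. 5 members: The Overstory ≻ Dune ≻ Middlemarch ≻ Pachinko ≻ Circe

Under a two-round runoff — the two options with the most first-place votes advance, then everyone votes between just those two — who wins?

The Overstory

Round 1 first-place votes: The Overstory 16, Circe 0, Pachinko 4, Middlemarch 2, Dune 7.
The Overstory and Dune advance.
Runoff: The Overstory is preferred to Dune by 16 voters; Dune by 13.
The Overstory wins the runoff.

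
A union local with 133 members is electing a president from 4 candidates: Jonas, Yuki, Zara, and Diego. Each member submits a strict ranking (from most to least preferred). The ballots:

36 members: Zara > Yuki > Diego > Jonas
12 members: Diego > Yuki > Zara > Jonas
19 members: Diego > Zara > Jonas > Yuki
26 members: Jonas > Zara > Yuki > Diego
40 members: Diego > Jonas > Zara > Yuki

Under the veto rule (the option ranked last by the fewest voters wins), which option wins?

Last-place votes: Jonas 48, Yuki 59, Zara 0, Diego 26.
Zara is ranked last by the fewest voters, so Zara wins.

Zara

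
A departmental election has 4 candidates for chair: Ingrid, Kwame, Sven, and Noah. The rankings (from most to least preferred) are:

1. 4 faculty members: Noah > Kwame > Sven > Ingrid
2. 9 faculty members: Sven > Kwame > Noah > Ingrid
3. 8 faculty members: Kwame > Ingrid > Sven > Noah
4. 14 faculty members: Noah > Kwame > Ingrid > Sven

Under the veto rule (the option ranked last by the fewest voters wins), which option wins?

Kwame

Last-place votes: Ingrid 13, Kwame 0, Sven 14, Noah 8.
Kwame is ranked last by the fewest voters, so Kwame wins.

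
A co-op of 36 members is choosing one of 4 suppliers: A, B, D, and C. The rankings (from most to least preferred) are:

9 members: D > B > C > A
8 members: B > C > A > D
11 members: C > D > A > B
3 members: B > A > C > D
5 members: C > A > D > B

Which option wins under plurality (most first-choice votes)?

First-place votes: A 0, B 11, D 9, C 16.
C has the most first-place votes.

C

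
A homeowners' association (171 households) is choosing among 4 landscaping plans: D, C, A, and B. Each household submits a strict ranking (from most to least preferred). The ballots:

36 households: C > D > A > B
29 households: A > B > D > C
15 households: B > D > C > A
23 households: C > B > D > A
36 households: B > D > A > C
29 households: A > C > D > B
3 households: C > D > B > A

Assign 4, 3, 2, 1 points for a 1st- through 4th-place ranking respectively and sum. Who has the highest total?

D

D: 36·3 + 29·2 + 15·3 + 23·2 + 36·3 + 29·2 + 3·3 = 432
C: 36·4 + 29·1 + 15·2 + 23·4 + 36·1 + 29·3 + 3·4 = 430
A: 36·2 + 29·4 + 15·1 + 23·1 + 36·2 + 29·4 + 3·1 = 417
B: 36·1 + 29·3 + 15·4 + 23·3 + 36·4 + 29·1 + 3·2 = 431
D has the highest Borda score (432).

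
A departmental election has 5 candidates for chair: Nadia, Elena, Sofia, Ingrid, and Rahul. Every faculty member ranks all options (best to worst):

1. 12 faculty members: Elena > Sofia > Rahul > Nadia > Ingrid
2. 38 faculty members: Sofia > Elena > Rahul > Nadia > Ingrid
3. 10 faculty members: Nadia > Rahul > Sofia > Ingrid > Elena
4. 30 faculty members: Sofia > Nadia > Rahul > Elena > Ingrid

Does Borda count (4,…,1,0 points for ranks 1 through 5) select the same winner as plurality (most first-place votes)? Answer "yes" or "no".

yes

Borda — scores: Nadia 180, Elena 192, Sofia 328, Ingrid 10, Rahul 190. Winner: Sofia.
Plurality — first-place votes: Nadia 10, Elena 12, Sofia 68, Ingrid 0, Rahul 0. Winner: Sofia.
The two methods agree.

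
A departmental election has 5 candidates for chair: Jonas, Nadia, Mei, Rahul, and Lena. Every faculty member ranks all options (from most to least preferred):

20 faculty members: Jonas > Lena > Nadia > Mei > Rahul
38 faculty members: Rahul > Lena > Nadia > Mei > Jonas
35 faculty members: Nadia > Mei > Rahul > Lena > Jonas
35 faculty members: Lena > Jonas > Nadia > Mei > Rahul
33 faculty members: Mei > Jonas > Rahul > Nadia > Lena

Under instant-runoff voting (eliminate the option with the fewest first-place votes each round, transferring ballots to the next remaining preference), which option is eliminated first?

Round 1: Jonas 20, Nadia 35, Mei 33, Rahul 38, Lena 35. Eliminate Jonas.

Jonas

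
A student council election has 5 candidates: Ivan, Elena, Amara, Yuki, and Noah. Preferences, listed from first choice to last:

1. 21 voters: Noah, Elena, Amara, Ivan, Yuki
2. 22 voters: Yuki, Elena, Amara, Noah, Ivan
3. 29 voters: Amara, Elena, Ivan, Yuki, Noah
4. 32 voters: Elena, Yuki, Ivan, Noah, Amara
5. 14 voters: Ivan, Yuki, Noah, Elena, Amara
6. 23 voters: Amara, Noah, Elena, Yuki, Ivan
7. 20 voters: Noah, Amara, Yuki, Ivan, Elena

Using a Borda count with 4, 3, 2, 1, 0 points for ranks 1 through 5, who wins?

Ivan: 21·1 + 22·0 + 29·2 + 32·2 + 14·4 + 23·0 + 20·1 = 219
Elena: 21·3 + 22·3 + 29·3 + 32·4 + 14·1 + 23·2 + 20·0 = 404
Amara: 21·2 + 22·2 + 29·4 + 32·0 + 14·0 + 23·4 + 20·3 = 354
Yuki: 21·0 + 22·4 + 29·1 + 32·3 + 14·3 + 23·1 + 20·2 = 318
Noah: 21·4 + 22·1 + 29·0 + 32·1 + 14·2 + 23·3 + 20·4 = 315
Elena has the highest Borda score (404).

Elena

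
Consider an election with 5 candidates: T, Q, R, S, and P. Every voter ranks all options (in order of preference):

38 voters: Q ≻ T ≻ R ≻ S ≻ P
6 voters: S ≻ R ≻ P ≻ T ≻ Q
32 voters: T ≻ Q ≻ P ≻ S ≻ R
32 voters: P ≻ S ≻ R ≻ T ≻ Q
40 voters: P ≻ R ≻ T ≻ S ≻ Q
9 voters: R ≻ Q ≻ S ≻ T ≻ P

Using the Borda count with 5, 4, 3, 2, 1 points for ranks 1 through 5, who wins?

T

T: 38·4 + 6·2 + 32·5 + 32·2 + 40·3 + 9·2 = 526
Q: 38·5 + 6·1 + 32·4 + 32·1 + 40·1 + 9·4 = 432
R: 38·3 + 6·4 + 32·1 + 32·3 + 40·4 + 9·5 = 471
S: 38·2 + 6·5 + 32·2 + 32·4 + 40·2 + 9·3 = 405
P: 38·1 + 6·3 + 32·3 + 32·5 + 40·5 + 9·1 = 521
T has the highest Borda score (526).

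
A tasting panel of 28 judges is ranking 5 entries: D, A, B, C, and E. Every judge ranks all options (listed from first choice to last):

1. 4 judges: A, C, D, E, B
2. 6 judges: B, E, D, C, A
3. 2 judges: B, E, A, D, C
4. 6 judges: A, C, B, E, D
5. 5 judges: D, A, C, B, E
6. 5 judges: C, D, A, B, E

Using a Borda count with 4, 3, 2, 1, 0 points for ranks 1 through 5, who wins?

D: 4·2 + 6·2 + 2·1 + 6·0 + 5·4 + 5·3 = 57
A: 4·4 + 6·0 + 2·2 + 6·4 + 5·3 + 5·2 = 69
B: 4·0 + 6·4 + 2·4 + 6·2 + 5·1 + 5·1 = 54
C: 4·3 + 6·1 + 2·0 + 6·3 + 5·2 + 5·4 = 66
E: 4·1 + 6·3 + 2·3 + 6·1 + 5·0 + 5·0 = 34
A has the highest Borda score (69).

A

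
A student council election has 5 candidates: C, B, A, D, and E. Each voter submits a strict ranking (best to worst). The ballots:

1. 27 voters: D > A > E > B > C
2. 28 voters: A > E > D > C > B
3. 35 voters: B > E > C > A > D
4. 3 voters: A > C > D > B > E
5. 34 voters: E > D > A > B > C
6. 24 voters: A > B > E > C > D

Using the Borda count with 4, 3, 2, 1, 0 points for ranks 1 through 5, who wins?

C: 27·0 + 28·1 + 35·2 + 3·3 + 34·0 + 24·1 = 131
B: 27·1 + 28·0 + 35·4 + 3·1 + 34·1 + 24·3 = 276
A: 27·3 + 28·4 + 35·1 + 3·4 + 34·2 + 24·4 = 404
D: 27·4 + 28·2 + 35·0 + 3·2 + 34·3 + 24·0 = 272
E: 27·2 + 28·3 + 35·3 + 3·0 + 34·4 + 24·2 = 427
E has the highest Borda score (427).

E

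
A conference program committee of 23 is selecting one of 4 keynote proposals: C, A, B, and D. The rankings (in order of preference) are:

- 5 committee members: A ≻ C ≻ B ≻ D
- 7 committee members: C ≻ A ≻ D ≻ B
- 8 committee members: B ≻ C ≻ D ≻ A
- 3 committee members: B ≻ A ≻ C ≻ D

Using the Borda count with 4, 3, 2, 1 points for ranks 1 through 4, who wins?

C

C: 5·3 + 7·4 + 8·3 + 3·2 = 73
A: 5·4 + 7·3 + 8·1 + 3·3 = 58
B: 5·2 + 7·1 + 8·4 + 3·4 = 61
D: 5·1 + 7·2 + 8·2 + 3·1 = 38
C has the highest Borda score (73).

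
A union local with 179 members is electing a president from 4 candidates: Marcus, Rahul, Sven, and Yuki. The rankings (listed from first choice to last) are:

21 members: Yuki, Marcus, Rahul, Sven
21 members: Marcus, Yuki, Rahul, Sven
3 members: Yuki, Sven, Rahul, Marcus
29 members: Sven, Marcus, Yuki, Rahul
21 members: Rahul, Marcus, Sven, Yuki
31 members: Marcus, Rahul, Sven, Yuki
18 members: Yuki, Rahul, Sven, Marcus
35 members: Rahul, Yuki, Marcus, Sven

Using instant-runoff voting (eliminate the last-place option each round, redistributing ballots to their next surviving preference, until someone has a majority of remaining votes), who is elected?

Round 1: Marcus 52, Rahul 56, Sven 29, Yuki 42. Eliminate Sven.
Round 2: Marcus 81, Rahul 56, Yuki 42. Eliminate Yuki.
Round 3: Marcus 102, Rahul 77. Marcus has a majority.

Marcus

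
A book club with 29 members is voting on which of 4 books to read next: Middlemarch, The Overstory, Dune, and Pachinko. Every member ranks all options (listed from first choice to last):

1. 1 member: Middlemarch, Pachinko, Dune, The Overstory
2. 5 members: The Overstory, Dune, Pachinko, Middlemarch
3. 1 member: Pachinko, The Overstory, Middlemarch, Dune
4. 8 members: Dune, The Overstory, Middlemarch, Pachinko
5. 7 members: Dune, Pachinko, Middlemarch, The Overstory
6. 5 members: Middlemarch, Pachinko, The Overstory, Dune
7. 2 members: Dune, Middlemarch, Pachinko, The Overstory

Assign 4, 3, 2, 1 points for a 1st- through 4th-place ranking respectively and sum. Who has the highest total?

Dune

Middlemarch: 1·4 + 5·1 + 1·2 + 8·2 + 7·2 + 5·4 + 2·3 = 67
The Overstory: 1·1 + 5·4 + 1·3 + 8·3 + 7·1 + 5·2 + 2·1 = 67
Dune: 1·2 + 5·3 + 1·1 + 8·4 + 7·4 + 5·1 + 2·4 = 91
Pachinko: 1·3 + 5·2 + 1·4 + 8·1 + 7·3 + 5·3 + 2·2 = 65
Dune has the highest Borda score (91).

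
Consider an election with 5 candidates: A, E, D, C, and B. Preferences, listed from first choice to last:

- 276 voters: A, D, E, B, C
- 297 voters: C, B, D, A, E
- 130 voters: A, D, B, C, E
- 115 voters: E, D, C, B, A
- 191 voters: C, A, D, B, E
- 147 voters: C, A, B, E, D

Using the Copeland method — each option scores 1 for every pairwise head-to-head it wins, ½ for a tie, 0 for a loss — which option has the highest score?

C

A: beats E, D, and B; loses to C → score 3.
E: loses to A, D, C, and B → score 0.
D: beats E and B; loses to A and C → score 2.
C: beats A, E, D, and B → score 4.
B: beats E; loses to A, D, and C → score 1.
C has the best pairwise record.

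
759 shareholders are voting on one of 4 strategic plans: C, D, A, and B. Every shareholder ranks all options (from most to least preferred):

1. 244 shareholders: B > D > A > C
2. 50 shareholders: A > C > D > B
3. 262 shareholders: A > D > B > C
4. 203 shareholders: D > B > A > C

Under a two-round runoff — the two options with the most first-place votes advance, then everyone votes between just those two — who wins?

B

Round 1 first-place votes: C 0, D 203, A 312, B 244.
A and B advance.
Runoff: A is preferred to B by 312 voters; B by 447.
B wins the runoff.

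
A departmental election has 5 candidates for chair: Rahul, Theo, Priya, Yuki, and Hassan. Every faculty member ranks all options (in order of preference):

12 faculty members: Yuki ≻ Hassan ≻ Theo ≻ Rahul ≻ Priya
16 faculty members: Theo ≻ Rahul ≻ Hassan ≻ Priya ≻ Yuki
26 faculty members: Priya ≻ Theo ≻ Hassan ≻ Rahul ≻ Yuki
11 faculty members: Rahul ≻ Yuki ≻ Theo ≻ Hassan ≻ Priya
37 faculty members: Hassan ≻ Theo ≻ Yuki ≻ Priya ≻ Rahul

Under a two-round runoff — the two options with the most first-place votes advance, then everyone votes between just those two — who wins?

Hassan

Round 1 first-place votes: Rahul 11, Theo 16, Priya 26, Yuki 12, Hassan 37.
Hassan and Priya advance.
Runoff: Hassan is preferred to Priya by 76 voters; Priya by 26.
Hassan wins the runoff.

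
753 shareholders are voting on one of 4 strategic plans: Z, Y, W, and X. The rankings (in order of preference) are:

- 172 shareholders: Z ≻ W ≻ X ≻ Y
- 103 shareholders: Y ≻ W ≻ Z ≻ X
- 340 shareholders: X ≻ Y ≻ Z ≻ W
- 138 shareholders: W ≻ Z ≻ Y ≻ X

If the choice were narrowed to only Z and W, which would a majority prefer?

Z

Voters preferring Z to W: 512; preferring W to Z: 241.
Z wins the head-to-head.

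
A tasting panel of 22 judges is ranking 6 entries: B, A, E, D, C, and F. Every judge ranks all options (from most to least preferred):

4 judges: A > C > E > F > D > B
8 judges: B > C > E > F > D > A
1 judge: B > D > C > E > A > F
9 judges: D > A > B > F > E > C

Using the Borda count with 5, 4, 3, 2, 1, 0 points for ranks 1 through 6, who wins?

B: 4·0 + 8·5 + 1·5 + 9·3 = 72
A: 4·5 + 8·0 + 1·1 + 9·4 = 57
E: 4·3 + 8·3 + 1·2 + 9·1 = 47
D: 4·1 + 8·1 + 1·4 + 9·5 = 61
C: 4·4 + 8·4 + 1·3 + 9·0 = 51
F: 4·2 + 8·2 + 1·0 + 9·2 = 42
B has the highest Borda score (72).

B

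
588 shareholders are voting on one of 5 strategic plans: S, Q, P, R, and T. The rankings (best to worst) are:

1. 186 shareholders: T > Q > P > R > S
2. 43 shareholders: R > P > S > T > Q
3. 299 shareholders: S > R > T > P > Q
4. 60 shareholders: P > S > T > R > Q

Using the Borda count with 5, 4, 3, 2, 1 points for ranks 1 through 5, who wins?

S: 186·1 + 43·3 + 299·5 + 60·4 = 2050
Q: 186·4 + 43·1 + 299·1 + 60·1 = 1146
P: 186·3 + 43·4 + 299·2 + 60·5 = 1628
R: 186·2 + 43·5 + 299·4 + 60·2 = 1903
T: 186·5 + 43·2 + 299·3 + 60·3 = 2093
T has the highest Borda score (2093).

T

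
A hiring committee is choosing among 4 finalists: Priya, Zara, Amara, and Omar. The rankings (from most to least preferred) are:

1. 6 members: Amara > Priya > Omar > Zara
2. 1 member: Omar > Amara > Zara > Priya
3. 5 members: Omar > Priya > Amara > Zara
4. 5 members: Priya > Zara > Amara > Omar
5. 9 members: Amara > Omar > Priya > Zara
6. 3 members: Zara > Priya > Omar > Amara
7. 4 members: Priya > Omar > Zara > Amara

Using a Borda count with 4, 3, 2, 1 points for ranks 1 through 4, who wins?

Priya: 6·3 + 1·1 + 5·3 + 5·4 + 9·2 + 3·3 + 4·4 = 97
Zara: 6·1 + 1·2 + 5·1 + 5·3 + 9·1 + 3·4 + 4·2 = 57
Amara: 6·4 + 1·3 + 5·2 + 5·2 + 9·4 + 3·1 + 4·1 = 90
Omar: 6·2 + 1·4 + 5·4 + 5·1 + 9·3 + 3·2 + 4·3 = 86
Priya has the highest Borda score (97).

Priya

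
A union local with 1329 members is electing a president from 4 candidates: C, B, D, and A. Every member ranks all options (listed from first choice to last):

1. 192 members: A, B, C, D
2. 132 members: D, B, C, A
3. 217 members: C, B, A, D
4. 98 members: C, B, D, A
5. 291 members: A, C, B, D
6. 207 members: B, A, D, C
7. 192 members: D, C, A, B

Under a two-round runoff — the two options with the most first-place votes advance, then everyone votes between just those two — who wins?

A

Round 1 first-place votes: C 315, B 207, D 324, A 483.
A and D advance.
Runoff: A is preferred to D by 907 voters; D by 422.
A wins the runoff.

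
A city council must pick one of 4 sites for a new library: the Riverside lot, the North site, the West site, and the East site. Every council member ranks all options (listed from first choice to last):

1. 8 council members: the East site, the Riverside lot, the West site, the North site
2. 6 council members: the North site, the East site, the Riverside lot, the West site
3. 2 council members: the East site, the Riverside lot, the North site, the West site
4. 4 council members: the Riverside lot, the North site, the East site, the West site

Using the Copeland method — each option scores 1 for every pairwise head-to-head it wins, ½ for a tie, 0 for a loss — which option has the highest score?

the Riverside lot: beats the North site and the West site; loses to the East site → score 2.
the North site: beats the West site; ties the East site; loses to the Riverside lot → score 1.5.
the West site: loses to the Riverside lot, the North site, and the East site → score 0.
the East site: beats the Riverside lot and the West site; ties the North site → score 2.5.
the East site has the best pairwise record.

the East site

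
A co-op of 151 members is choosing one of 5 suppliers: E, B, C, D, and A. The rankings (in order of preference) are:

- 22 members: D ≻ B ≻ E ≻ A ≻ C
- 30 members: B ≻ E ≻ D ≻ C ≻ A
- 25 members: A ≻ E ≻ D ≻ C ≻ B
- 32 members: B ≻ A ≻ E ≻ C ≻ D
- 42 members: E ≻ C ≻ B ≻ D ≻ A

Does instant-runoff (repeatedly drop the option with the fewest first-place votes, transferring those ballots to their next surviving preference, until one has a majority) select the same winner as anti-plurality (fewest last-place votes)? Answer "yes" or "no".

no

Instant-runoff — R1 E 42, B 62, C 0, D 22, A 25 (C out); R2 E 42, B 62, D 22, A 25 (D out); R3 E 42, B 84, A 25 (B winner). Winner: B.
Anti-plurality — last-place votes: E 0, B 25, C 22, D 32, A 72. Winner: E.
The two methods disagree.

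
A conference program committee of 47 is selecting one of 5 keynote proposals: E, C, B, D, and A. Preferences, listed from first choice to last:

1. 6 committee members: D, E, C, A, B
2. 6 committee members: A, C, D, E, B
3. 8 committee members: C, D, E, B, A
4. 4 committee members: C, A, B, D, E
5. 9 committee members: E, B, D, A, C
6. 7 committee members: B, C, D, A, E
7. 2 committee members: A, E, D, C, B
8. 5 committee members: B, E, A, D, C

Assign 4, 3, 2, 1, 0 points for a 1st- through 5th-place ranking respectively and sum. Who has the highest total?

E: 6·3 + 6·1 + 8·2 + 4·0 + 9·4 + 7·0 + 2·3 + 5·3 = 97
C: 6·2 + 6·3 + 8·4 + 4·4 + 9·0 + 7·3 + 2·1 + 5·0 = 101
B: 6·0 + 6·0 + 8·1 + 4·2 + 9·3 + 7·4 + 2·0 + 5·4 = 91
D: 6·4 + 6·2 + 8·3 + 4·1 + 9·2 + 7·2 + 2·2 + 5·1 = 105
A: 6·1 + 6·4 + 8·0 + 4·3 + 9·1 + 7·1 + 2·4 + 5·2 = 76
D has the highest Borda score (105).

D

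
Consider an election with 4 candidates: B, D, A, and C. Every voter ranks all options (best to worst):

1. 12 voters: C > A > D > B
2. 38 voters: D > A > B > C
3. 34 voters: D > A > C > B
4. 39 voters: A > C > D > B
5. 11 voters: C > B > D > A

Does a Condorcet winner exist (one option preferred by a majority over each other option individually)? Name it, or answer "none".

D

D vs B: 123–11 for D.
D vs A: 83–51 for D.
D vs C: 72–62 for D.
D beats every other option head-to-head.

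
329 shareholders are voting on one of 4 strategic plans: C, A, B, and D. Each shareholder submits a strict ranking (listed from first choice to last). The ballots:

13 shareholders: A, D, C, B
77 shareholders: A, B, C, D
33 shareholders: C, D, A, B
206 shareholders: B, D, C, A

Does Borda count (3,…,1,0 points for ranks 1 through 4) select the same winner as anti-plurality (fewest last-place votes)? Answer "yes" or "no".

no

Borda — scores: C 395, A 303, B 772, D 504. Winner: B.
Anti-plurality — last-place votes: C 0, A 206, B 46, D 77. Winner: C.
The two methods disagree.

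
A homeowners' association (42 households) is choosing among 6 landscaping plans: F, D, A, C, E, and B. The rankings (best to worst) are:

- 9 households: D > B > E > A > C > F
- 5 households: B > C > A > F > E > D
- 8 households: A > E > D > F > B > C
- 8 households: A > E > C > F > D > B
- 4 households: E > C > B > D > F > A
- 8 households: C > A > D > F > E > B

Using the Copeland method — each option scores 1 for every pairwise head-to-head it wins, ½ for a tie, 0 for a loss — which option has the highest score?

A

F: beats B; loses to D, A, C, and E → score 1.
D: beats F and B; loses to A, C, and E → score 2.
A: beats F, D, C, E, and B → score 5.
C: beats F and D; loses to A, E, and B → score 2.
E: beats F, D, C, and B; loses to A → score 4.
B: beats C; loses to F, D, A, and E → score 1.
A has the best pairwise record.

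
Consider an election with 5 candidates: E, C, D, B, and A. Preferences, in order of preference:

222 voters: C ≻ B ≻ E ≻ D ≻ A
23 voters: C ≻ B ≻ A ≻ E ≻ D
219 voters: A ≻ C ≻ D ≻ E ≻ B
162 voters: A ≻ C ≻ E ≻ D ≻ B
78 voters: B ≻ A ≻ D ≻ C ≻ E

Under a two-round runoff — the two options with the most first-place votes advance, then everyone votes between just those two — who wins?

Round 1 first-place votes: E 0, C 245, D 0, B 78, A 381.
A and C advance.
Runoff: A is preferred to C by 459 voters; C by 245.
A wins the runoff.

A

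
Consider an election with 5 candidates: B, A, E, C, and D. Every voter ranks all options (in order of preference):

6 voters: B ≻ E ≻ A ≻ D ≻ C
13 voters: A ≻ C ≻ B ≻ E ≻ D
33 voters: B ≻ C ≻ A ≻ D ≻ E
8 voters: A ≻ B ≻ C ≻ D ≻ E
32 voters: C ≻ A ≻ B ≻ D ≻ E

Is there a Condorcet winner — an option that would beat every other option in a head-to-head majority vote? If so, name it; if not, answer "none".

none

Checking pairwise contests:
A beats B 53–39.
C beats A 65–27.
B beats E 92–0.
B beats C 47–45.
B beats D 92–0.
Every option loses at least one head-to-head, so there is no Condorcet winner.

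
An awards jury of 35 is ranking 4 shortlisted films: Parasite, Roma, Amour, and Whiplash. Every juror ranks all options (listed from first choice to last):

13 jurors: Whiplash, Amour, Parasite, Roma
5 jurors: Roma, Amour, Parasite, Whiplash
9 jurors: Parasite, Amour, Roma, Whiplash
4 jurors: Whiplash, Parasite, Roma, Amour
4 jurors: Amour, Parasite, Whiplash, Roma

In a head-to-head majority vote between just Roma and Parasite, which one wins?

Parasite

Voters preferring Roma to Parasite: 5; preferring Parasite to Roma: 30.
Parasite wins the head-to-head.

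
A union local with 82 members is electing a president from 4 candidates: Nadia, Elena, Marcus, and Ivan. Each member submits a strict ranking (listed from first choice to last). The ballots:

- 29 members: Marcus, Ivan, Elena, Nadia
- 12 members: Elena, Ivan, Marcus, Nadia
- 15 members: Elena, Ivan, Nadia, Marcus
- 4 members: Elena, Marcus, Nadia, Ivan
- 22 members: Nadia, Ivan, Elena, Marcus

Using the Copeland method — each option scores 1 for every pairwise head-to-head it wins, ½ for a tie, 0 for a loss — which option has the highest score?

Nadia: loses to Elena, Marcus, and Ivan → score 0.
Elena: beats Nadia and Marcus; loses to Ivan → score 2.
Marcus: beats Nadia; loses to Elena and Ivan → score 1.
Ivan: beats Nadia, Elena, and Marcus → score 3.
Ivan has the best pairwise record.

Ivan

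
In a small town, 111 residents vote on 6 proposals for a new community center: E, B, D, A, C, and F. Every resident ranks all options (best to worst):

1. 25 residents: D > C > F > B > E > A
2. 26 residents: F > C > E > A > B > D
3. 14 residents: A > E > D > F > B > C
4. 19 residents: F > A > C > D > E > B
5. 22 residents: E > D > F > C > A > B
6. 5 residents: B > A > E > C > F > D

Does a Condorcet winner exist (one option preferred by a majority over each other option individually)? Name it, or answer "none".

Checking pairwise contests:
C beats E 70–41.
E beats B 81–30.
E beats D 67–44.
E beats A 73–38.
D beats C 61–50.
D beats F 61–50.
Every option loses at least one head-to-head, so there is no Condorcet winner.

none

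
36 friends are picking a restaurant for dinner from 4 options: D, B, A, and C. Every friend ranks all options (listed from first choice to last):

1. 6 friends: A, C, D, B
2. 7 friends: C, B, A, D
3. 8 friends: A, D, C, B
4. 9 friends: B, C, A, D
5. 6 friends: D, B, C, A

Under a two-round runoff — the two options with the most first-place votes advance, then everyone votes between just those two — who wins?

Round 1 first-place votes: D 6, B 9, A 14, C 7.
A and B advance.
Runoff: A is preferred to B by 14 voters; B by 22.
B wins the runoff.

B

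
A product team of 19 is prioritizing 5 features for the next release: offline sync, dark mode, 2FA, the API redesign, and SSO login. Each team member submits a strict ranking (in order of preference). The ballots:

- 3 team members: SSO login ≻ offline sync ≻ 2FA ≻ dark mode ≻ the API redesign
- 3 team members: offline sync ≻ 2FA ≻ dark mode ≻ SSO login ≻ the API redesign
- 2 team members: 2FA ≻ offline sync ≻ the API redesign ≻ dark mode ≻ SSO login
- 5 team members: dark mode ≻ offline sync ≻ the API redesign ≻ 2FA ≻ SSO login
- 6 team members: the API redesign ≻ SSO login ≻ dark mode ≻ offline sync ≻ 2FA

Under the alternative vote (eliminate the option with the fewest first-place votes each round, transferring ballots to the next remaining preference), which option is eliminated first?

Round 1: offline sync 3, dark mode 5, 2FA 2, the API redesign 6, SSO login 3. Eliminate 2FA.

2FA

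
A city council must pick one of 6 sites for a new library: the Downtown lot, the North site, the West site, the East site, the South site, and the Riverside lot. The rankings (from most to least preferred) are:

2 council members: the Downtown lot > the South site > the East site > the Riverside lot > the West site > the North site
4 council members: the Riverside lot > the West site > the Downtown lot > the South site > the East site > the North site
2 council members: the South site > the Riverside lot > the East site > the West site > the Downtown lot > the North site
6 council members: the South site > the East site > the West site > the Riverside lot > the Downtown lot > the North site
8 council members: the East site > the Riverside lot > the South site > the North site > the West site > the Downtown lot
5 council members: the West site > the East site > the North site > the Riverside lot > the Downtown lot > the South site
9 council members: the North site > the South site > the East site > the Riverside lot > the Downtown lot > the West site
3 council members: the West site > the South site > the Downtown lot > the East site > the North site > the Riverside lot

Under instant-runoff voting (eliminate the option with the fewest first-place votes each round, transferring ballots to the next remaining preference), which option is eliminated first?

Round 1: the Downtown lot 2, the North site 9, the West site 8, the East site 8, the South site 8, the Riverside lot 4. Eliminate the Downtown lot.

the Downtown lot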